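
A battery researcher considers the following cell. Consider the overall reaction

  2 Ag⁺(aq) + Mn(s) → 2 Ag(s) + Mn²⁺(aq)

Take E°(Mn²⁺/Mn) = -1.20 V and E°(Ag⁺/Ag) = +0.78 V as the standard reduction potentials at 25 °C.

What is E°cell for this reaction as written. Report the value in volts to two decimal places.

+1.98 V

The Ag⁺/Ag couple has the higher reduction potential, so it is the cathode; Mn²⁺/Mn is oxidised at the anode.
E°cell = E°(cathode) − E°(anode) = (+0.78) − (-1.20) = +1.98 V.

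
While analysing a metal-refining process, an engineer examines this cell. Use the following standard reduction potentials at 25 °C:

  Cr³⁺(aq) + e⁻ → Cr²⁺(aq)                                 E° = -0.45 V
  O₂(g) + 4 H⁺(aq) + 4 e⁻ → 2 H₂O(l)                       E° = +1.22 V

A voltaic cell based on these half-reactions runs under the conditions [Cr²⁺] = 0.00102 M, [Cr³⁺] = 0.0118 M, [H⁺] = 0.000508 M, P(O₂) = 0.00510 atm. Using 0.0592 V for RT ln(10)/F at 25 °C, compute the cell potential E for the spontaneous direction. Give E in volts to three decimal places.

O₂/H₂O is the cathode (higher E°), Cr³⁺/Cr²⁺ the anode: E°cell = +1.22 − (-0.45) = +1.67 V, n = 4.
Overall: O₂(g) + 4 H⁺(aq) + 4 Cr²⁺(aq) → 2 H₂O(l) + 4 Cr³⁺(aq)
Q = [Cr³⁺]^4 / (P(O₂)·[H⁺]^4·[Cr²⁺]^4); log Q = 19.722.
E = E° − (0.0592/n) log Q = +1.67 − (0.0592/4)(19.722) = +1.378 V.

+1.378 V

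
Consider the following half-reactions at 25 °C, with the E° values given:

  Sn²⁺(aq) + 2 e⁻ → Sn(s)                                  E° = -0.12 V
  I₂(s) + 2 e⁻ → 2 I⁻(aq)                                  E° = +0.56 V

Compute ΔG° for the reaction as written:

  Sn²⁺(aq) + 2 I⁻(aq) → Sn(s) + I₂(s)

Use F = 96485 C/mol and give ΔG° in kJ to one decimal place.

As written, Sn²⁺/Sn is reduced (cathode) and I₂/I⁻ is oxidised (anode), so E°cell = (-0.12) − (+0.56) = -0.68 V.
Balancing electrons gives n = 2.
ΔG° = −nFE° = −(2)(96485)(-0.68) = 131,220 J = +131.2 kJ.

+131.2 kJ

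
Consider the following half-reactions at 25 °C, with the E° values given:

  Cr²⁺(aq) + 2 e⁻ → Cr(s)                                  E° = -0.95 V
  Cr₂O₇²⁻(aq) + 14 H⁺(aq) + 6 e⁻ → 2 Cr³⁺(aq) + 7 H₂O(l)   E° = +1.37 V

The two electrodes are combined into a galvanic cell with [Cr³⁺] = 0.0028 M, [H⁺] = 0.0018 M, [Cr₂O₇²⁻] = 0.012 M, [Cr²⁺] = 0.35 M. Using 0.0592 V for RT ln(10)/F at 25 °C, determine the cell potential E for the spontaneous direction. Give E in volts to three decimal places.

Cr₂O₇²⁻/Cr³⁺ is the cathode (higher E°), Cr²⁺/Cr the anode: E°cell = +1.37 − (-0.95) = +2.32 V, n = 6.
Overall: Cr₂O₇²⁻(aq) + 14 H⁺(aq) + 3 Cr(s) → 2 Cr³⁺(aq) + 7 H₂O(l) + 3 Cr²⁺(aq)
Q = [Cr³⁺]^2·[Cr²⁺]^3 / ([Cr₂O₇²⁻]·[H⁺]^14); log Q = 33.874.
E = E° − (0.0592/n) log Q = +2.32 − (0.0592/6)(33.874) = +1.986 V.

+1.986 V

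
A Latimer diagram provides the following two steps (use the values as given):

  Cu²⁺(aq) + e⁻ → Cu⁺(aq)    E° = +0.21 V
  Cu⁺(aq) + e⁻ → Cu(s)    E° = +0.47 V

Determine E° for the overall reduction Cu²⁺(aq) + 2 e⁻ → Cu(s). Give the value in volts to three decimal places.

+0.340 V

Standard free energies of sequential steps add: ΔG°₃ = ΔG°₁ + ΔG°₂, so n₃E°₃ = n₁E°₁ + n₂E°₂.
E°₃ = (1×+0.21 + 1×+0.47) / 2 = (+0.680) / 2 = +0.340 V.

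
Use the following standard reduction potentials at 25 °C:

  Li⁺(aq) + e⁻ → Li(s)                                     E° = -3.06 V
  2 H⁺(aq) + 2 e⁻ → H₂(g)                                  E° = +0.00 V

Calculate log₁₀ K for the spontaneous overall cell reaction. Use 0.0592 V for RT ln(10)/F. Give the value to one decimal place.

103.4

Cathode: H⁺/H₂; anode: Li⁺/Li. E°cell = +3.06 V, n = 2.
log K = nE°cell / 0.0592 = (2)(+3.06) / 0.0592 = 103.4.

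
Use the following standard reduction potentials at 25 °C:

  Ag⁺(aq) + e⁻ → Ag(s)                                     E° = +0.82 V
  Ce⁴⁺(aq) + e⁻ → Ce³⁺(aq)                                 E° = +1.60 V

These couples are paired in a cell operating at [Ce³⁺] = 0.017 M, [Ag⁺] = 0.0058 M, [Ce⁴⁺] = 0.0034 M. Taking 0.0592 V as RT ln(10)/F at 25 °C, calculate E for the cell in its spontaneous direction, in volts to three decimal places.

Ce⁴⁺/Ce³⁺ is the cathode (higher E°), Ag⁺/Ag the anode: E°cell = +1.60 − (+0.82) = +0.78 V, n = 1.
Overall: Ce⁴⁺(aq) + Ag(s) → Ce³⁺(aq) + Ag⁺(aq)
Q = [Ce³⁺]·[Ag⁺] / ([Ce⁴⁺]); log Q = -1.538.
E = E° − (0.0592/n) log Q = +0.78 − (0.0592/1)(-1.538) = +0.871 V.

+0.871 V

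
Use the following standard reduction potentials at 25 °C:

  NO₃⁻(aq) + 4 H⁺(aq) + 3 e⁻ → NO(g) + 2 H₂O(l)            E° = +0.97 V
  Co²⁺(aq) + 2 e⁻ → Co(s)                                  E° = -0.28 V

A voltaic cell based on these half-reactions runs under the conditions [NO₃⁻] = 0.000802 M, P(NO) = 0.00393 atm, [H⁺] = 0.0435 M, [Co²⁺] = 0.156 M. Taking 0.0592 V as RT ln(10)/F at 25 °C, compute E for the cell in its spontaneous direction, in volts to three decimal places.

+1.153 V

NO₃⁻/NO is the cathode (higher E°), Co²⁺/Co the anode: E°cell = +0.97 − (-0.28) = +1.25 V, n = 6.
Overall: 2 NO₃⁻(aq) + 8 H⁺(aq) + 3 Co(s) → 2 NO(g) + 4 H₂O(l) + 3 Co²⁺(aq)
Q = P(NO)^2·[Co²⁺]^3 / ([NO₃⁻]^2·[H⁺]^8); log Q = 9.852.
E = E° − (0.0592/n) log Q = +1.25 − (0.0592/6)(9.852) = +1.153 V.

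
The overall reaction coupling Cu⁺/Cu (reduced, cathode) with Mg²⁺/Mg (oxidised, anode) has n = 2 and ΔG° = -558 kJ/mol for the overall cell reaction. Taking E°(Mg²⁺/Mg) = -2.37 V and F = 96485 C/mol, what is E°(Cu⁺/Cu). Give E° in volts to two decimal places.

+0.52 V

E°cell = −ΔG°/(nF) = −(-558×10³)/((2)(96485)) = +2.892 V.
Since Cu⁺/Cu is the cathode and Mg²⁺/Mg the anode, E°cell = E°(Cu⁺/Cu) − E°(Mg²⁺/Mg).
So E°(Cu⁺/Cu) = E°cell + E°(Mg²⁺/Mg) = +2.892 + (-2.37) = +0.52 V.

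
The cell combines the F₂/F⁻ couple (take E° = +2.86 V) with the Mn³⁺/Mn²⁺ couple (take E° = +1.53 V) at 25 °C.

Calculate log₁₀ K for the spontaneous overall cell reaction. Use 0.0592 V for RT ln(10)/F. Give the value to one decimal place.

44.9

Cathode: F₂/F⁻; anode: Mn³⁺/Mn²⁺. E°cell = +1.33 V, n = 2.
log K = nE°cell / 0.0592 = (2)(+1.33) / 0.0592 = 44.9.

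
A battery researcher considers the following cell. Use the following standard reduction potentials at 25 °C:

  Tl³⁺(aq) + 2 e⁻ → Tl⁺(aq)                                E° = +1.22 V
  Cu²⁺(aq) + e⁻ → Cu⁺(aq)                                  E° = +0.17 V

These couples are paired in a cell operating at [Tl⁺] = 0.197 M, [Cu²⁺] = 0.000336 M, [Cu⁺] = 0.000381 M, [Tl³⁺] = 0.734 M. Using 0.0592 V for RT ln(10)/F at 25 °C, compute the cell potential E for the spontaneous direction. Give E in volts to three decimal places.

+1.070 V

Tl³⁺/Tl⁺ is the cathode (higher E°), Cu²⁺/Cu⁺ the anode: E°cell = +1.22 − (+0.17) = +1.05 V, n = 2.
Overall: Tl³⁺(aq) + 2 Cu⁺(aq) → Tl⁺(aq) + 2 Cu²⁺(aq)
Q = [Tl⁺]·[Cu²⁺]^2 / ([Tl³⁺]·[Cu⁺]^2); log Q = -0.680.
E = E° − (0.0592/n) log Q = +1.05 − (0.0592/2)(-0.680) = +1.070 V.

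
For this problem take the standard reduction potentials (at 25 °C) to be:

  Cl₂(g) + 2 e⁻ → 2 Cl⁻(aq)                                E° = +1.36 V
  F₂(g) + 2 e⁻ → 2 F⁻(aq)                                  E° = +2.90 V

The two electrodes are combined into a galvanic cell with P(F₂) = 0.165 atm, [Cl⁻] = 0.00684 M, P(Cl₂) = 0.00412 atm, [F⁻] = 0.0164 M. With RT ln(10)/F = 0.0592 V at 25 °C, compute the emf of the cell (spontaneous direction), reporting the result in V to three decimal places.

+1.565 V

F₂/F⁻ is the cathode (higher E°), Cl₂/Cl⁻ the anode: E°cell = +2.90 − (+1.36) = +1.54 V, n = 2.
Overall: F₂(g) + 2 Cl⁻(aq) → 2 F⁻(aq) + Cl₂(g)
Q = [F⁻]^2·P(Cl₂) / (P(F₂)·[Cl⁻]^2); log Q = -0.843.
E = E° − (0.0592/n) log Q = +1.54 − (0.0592/2)(-0.843) = +1.565 V.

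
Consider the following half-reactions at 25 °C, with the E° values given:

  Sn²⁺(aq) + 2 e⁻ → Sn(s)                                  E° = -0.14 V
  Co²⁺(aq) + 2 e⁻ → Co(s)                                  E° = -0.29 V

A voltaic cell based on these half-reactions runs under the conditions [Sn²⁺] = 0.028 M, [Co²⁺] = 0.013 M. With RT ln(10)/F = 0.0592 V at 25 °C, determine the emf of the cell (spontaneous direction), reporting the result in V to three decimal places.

+0.160 V

Sn²⁺/Sn is the cathode (higher E°), Co²⁺/Co the anode: E°cell = -0.14 − (-0.29) = +0.15 V, n = 2.
Overall: Sn²⁺(aq) + Co(s) → Sn(s) + Co²⁺(aq)
Q = [Co²⁺] / ([Sn²⁺]); log Q = -0.333.
E = E° − (0.0592/n) log Q = +0.15 − (0.0592/2)(-0.333) = +0.160 V.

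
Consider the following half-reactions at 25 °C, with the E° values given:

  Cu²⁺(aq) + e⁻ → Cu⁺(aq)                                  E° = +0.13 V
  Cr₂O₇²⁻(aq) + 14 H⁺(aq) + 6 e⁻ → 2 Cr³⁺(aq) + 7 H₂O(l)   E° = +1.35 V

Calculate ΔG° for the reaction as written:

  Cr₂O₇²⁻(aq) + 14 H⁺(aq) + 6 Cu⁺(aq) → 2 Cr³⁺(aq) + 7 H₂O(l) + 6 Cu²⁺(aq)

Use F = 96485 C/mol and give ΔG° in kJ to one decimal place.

As written, Cr₂O₇²⁻/Cr³⁺ is reduced (cathode) and Cu²⁺/Cu⁺ is oxidised (anode), so E°cell = (+1.35) − (+0.13) = +1.22 V.
Balancing electrons gives n = 6.
ΔG° = −nFE° = −(6)(96485)(+1.22) = -706,270 J = -706.3 kJ.

-706.3 kJ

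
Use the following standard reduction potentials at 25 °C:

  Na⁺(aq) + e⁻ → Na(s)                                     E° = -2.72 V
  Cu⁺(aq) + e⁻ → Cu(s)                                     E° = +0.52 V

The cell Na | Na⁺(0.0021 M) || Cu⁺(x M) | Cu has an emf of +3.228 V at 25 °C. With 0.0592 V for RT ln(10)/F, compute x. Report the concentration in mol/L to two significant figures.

Cu⁺/Cu is the cathode, Na⁺/Na the anode: E°cell = +3.24 V, n = 1.
Overall reaction: Cu⁺(aq) + Na(s) → Cu(s) + Na⁺(aq); Q = [Na⁺]^1/[Cu⁺]^1.
From E = E° − (0.0592/n) log Q: log Q = (E° − E)·n/0.0592 = (+3.24 − (+3.228))·1/0.0592 = 0.2027.
So 1·log[Cu⁺] = 1·log(0.0021) − log Q = -2.6778 − (0.2027) = -2.8805; [Cu⁺] = 10^(-2.8805) ≈ 0.0013 M.

0.0013 M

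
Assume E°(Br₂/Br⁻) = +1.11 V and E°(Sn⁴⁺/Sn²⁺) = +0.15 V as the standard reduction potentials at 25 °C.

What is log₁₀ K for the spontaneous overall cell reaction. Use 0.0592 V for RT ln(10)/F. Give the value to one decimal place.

32.4

Cathode: Br₂/Br⁻; anode: Sn⁴⁺/Sn²⁺. E°cell = +0.96 V, n = 2.
log K = nE°cell / 0.0592 = (2)(+0.96) / 0.0592 = 32.4.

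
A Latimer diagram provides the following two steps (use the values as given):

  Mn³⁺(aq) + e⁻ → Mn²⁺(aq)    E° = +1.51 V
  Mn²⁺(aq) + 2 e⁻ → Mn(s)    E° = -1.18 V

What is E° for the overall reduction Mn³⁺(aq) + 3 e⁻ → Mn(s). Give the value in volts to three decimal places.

Adding the free-energy changes (−nFE°) of the two steps gives −n₃FE°₃ = −n₁FE°₁ − n₂FE°₂.
E°₃ = (1×+1.51 + 2×-1.18) / 3 = (-0.850) / 3 = -0.283 V.
Simply averaging or adding the two E° values would be wrong; the electron-weighted sum is required.

-0.283 V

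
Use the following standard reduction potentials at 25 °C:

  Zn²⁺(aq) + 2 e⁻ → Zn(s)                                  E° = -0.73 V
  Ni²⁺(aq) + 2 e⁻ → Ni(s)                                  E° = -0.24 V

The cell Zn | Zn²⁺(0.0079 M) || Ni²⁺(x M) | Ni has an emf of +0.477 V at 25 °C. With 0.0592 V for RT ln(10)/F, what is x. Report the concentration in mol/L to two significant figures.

0.0029 M

Ni²⁺/Ni is the cathode, Zn²⁺/Zn the anode: E°cell = +0.49 V, n = 2.
Overall reaction: Ni²⁺(aq) + Zn(s) → Ni(s) + Zn²⁺(aq); Q = [Zn²⁺]^1/[Ni²⁺]^1.
From E = E° − (0.0592/n) log Q: log Q = (E° − E)·n/0.0592 = (+0.49 − (+0.477))·2/0.0592 = 0.4392.
So 1·log[Ni²⁺] = 1·log(0.0079) − log Q = -2.1024 − (0.4392) = -2.5416; [Ni²⁺] = 10^(-2.5416) ≈ 0.0029 M.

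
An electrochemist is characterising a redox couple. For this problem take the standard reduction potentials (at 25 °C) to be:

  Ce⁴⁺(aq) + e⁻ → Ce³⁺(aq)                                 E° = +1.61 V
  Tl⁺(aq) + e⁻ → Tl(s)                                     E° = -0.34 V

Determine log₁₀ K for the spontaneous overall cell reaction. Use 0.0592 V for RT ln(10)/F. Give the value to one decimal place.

Cathode: Ce⁴⁺/Ce³⁺; anode: Tl⁺/Tl. E°cell = +1.95 V, n = 1.
log K = nE°cell / 0.0592 = (1)(+1.95) / 0.0592 = 32.9.

32.9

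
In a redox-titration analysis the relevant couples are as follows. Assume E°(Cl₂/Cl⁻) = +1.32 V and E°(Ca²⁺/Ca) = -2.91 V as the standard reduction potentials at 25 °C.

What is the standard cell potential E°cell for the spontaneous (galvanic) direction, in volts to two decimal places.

+4.23 V

The Cl₂/Cl⁻ couple has the higher reduction potential, so it is the cathode; Ca²⁺/Ca is oxidised at the anode.
E°cell = E°(cathode) − E°(anode) = (+1.32) − (-2.91) = +4.23 V.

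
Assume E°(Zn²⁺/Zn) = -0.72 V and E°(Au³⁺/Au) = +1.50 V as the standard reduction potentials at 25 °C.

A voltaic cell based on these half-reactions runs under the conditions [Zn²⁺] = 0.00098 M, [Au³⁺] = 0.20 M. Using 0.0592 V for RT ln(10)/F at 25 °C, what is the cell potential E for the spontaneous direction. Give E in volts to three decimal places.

+2.295 V

Au³⁺/Au is the cathode (higher E°), Zn²⁺/Zn the anode: E°cell = +1.50 − (-0.72) = +2.22 V, n = 6.
Overall: 2 Au³⁺(aq) + 3 Zn(s) → 2 Au(s) + 3 Zn²⁺(aq)
Q = [Zn²⁺]^3 / ([Au³⁺]^2); log Q = -7.628.
E = E° − (0.0592/n) log Q = +2.22 − (0.0592/6)(-7.628) = +2.295 V.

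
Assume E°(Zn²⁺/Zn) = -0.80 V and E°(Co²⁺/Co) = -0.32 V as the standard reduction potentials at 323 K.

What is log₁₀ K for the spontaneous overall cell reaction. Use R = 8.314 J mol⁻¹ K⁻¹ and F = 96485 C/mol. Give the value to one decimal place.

15.0

Cathode: Co²⁺/Co; anode: Zn²⁺/Zn. E°cell = (-0.32) − (-0.80) = +0.48 V, with n = 2.
ΔG° = −nFE° = −RT ln K, so ln K = nFE°/(RT) = (2)(96485)(+0.48) / ((8.314)(323)) = 34.492.
log₁₀ K = 34.492 / ln 10 = 15.0.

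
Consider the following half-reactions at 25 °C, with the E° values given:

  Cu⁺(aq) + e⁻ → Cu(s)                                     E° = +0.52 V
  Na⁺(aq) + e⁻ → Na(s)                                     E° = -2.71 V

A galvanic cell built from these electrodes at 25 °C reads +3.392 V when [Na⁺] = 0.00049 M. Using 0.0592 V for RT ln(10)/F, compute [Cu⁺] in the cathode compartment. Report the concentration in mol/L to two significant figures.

Cu⁺/Cu is the cathode, Na⁺/Na the anode: E°cell = +3.23 V, n = 1.
Overall reaction: Cu⁺(aq) + Na(s) → Cu(s) + Na⁺(aq); Q = [Na⁺]^1/[Cu⁺]^1.
From E = E° − (0.0592/n) log Q: log Q = (E° − E)·n/0.0592 = (+3.23 − (+3.392))·1/0.0592 = -2.7365.
So 1·log[Cu⁺] = 1·log(0.00049) − log Q = -3.3098 − (-2.7365) = -0.5733; [Cu⁺] = 10^(-0.5733) ≈ 0.27 M.

0.27 M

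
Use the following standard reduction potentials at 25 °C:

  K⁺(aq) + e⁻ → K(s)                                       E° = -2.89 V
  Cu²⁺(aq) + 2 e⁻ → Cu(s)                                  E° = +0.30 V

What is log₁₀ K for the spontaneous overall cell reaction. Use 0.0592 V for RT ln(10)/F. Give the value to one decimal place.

107.8

Cathode: Cu²⁺/Cu; anode: K⁺/K. E°cell = +3.19 V, n = 2.
log K = nE°cell / 0.0592 = (2)(+3.19) / 0.0592 = 107.8.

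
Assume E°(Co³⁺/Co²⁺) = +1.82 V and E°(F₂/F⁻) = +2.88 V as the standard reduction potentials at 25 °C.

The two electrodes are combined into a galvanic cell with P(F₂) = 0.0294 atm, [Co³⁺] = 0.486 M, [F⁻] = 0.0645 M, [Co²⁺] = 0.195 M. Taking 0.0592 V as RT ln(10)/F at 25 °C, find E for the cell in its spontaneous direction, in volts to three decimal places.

F₂/F⁻ is the cathode (higher E°), Co³⁺/Co²⁺ the anode: E°cell = +2.88 − (+1.82) = +1.06 V, n = 2.
Overall: F₂(g) + 2 Co²⁺(aq) → 2 F⁻(aq) + 2 Co³⁺(aq)
Q = [F⁻]^2·[Co³⁺]^2 / (P(F₂)·[Co²⁺]^2); log Q = -0.056.
E = E° − (0.0592/n) log Q = +1.06 − (0.0592/2)(-0.056) = +1.062 V.

+1.062 V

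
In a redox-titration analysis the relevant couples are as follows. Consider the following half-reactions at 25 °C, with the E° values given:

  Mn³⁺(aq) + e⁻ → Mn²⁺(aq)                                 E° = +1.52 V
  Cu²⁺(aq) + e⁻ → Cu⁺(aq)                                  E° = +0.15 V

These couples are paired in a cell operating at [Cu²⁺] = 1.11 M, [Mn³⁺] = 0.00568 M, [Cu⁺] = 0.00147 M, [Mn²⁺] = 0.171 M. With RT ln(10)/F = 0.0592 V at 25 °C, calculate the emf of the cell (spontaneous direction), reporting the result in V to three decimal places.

+1.112 V

Mn³⁺/Mn²⁺ is the cathode (higher E°), Cu²⁺/Cu⁺ the anode: E°cell = +1.52 − (+0.15) = +1.37 V, n = 1.
Overall: Mn³⁺(aq) + Cu⁺(aq) → Mn²⁺(aq) + Cu²⁺(aq)
Q = [Mn²⁺]·[Cu²⁺] / ([Mn³⁺]·[Cu⁺]); log Q = 4.357.
E = E° − (0.0592/n) log Q = +1.37 − (0.0592/1)(4.357) = +1.112 V.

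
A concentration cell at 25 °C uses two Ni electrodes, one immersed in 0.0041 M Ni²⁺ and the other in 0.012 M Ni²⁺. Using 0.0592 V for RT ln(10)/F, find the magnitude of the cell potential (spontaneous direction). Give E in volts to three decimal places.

For a concentration cell E°cell = 0. The 0.012 M side is the cathode (reduction is favoured where [Ni²⁺] is higher).
With n = 2, E = −(0.0592/2) log([Ni²⁺]ₐₙ/[Ni²⁺]꜀ₐₜ) = −(0.0592/2) log(0.0041/0.012) = −(0.0592/2)(-0.466) = +0.014 V.

+0.014 V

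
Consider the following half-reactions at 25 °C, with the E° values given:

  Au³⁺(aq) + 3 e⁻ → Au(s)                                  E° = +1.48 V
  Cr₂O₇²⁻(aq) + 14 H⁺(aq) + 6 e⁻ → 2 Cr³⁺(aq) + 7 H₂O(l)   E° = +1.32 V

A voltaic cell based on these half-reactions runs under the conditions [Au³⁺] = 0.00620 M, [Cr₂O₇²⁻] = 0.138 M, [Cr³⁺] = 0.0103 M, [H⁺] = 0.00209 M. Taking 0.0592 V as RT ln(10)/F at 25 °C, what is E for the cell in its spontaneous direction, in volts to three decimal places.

+0.456 V

Au³⁺/Au is the cathode (higher E°), Cr₂O₇²⁻/Cr³⁺ the anode: E°cell = +1.48 − (+1.32) = +0.16 V, n = 6.
Overall: 2 Au³⁺(aq) + 2 Cr³⁺(aq) + 7 H₂O(l) → 2 Au(s) + Cr₂O₇²⁻(aq) + 14 H⁺(aq)
Q = [Cr₂O₇²⁻]·[H⁺]^14 / ([Au³⁺]^2·[Cr³⁺]^2); log Q = -29.989.
E = E° − (0.0592/n) log Q = +0.16 − (0.0592/6)(-29.989) = +0.456 V.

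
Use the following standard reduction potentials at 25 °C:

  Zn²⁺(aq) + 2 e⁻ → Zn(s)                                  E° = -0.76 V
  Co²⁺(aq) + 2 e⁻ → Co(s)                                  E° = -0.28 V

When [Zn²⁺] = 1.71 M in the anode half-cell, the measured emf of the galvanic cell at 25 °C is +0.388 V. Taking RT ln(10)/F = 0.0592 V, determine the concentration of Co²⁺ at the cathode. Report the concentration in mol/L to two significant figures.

Co²⁺/Co is the cathode, Zn²⁺/Zn the anode: E°cell = +0.48 V, n = 2.
Overall reaction: Co²⁺(aq) + Zn(s) → Co(s) + Zn²⁺(aq); Q = [Zn²⁺]^1/[Co²⁺]^1.
From E = E° − (0.0592/n) log Q: log Q = (E° − E)·n/0.0592 = (+0.48 − (+0.388))·2/0.0592 = 3.1081.
So 1·log[Co²⁺] = 1·log(1.71) − log Q = 0.2330 − (3.1081) = -2.8751; [Co²⁺] = 10^(-2.8751) ≈ 0.0013 M.

0.0013 M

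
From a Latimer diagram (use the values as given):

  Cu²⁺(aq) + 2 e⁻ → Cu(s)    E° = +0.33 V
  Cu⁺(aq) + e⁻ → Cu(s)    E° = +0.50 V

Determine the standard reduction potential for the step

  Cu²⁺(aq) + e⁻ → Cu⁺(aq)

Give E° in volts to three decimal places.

Sequential free energies add, so n₃E°₃ = n₁E°₁ + n₂E°₂.
With n₃ = 2, and the known step contributing 1×(+0.50) V, the unknown satisfies 1·E° = 2×(+0.33) − 1×(+0.50) = +0.160.
E° = +0.160 / 1 = +0.160 V.

+0.160 V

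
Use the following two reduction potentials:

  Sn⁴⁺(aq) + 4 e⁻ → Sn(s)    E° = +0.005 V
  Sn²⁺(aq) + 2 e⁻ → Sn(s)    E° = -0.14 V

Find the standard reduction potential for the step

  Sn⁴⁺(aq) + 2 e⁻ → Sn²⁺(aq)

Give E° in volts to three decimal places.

+0.150 V

Sequential free energies add, so n₃E°₃ = n₁E°₁ + n₂E°₂.
With n₃ = 4, and the known step contributing 2×(-0.14) V, the unknown satisfies 2·E° = 4×(+0.005) − 2×(-0.14) = +0.300.
E° = +0.300 / 2 = +0.150 V.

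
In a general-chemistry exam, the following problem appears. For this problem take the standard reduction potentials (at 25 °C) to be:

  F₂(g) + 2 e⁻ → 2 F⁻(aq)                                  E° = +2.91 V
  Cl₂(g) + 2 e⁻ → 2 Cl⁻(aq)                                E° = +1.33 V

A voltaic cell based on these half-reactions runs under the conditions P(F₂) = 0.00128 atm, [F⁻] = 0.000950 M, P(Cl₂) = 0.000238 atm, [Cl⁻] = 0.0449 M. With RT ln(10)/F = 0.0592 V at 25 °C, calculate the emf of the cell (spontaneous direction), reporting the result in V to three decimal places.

F₂/F⁻ is the cathode (higher E°), Cl₂/Cl⁻ the anode: E°cell = +2.91 − (+1.33) = +1.58 V, n = 2.
Overall: F₂(g) + 2 Cl⁻(aq) → 2 F⁻(aq) + Cl₂(g)
Q = [F⁻]^2·P(Cl₂) / (P(F₂)·[Cl⁻]^2); log Q = -4.080.
E = E° − (0.0592/n) log Q = +1.58 − (0.0592/2)(-4.080) = +1.701 V.

+1.701 V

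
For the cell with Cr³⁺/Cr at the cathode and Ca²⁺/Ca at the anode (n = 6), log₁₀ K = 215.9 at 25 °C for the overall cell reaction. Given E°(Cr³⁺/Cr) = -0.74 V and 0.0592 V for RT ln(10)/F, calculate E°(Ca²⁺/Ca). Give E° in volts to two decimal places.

-2.87 V

E°cell = (0.0592/n)·log K = (0.0592/6)(215.9) = +2.130 V.
Since Cr³⁺/Cr is the cathode and Ca²⁺/Ca the anode, E°cell = E°(Cr³⁺/Cr) − E°(Ca²⁺/Ca).
So E°(Ca²⁺/Ca) = E°(Cr³⁺/Cr) − E°cell = (-0.74) − (+2.130) = -2.87 V.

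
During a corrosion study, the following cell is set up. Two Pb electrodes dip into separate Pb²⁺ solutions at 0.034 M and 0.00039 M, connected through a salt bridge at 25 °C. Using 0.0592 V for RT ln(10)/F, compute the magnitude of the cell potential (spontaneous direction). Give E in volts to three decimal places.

+0.057 V

For a concentration cell E°cell = 0. The 0.034 M side is the cathode (reduction is favoured where [Pb²⁺] is higher).
With n = 2, E = −(0.0592/2) log([Pb²⁺]ₐₙ/[Pb²⁺]꜀ₐₜ) = −(0.0592/2) log(0.00039/0.034) = −(0.0592/2)(-1.940) = +0.057 V.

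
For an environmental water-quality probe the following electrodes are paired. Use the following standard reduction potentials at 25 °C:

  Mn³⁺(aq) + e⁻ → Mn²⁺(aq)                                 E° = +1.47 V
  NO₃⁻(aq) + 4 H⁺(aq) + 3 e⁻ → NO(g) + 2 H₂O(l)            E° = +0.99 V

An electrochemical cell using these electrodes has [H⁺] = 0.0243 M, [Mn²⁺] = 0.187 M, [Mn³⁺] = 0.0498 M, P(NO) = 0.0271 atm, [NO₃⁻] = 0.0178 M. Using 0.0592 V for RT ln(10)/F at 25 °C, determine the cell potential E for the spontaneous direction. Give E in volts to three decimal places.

+0.577 V

Mn³⁺/Mn²⁺ is the cathode (higher E°), NO₃⁻/NO the anode: E°cell = +1.47 − (+0.99) = +0.48 V, n = 3.
Overall: 3 Mn³⁺(aq) + NO(g) + 2 H₂O(l) → 3 Mn²⁺(aq) + NO₃⁻(aq) + 4 H⁺(aq)
Q = [Mn²⁺]^3·[NO₃⁻]·[H⁺]^4 / ([Mn³⁺]^3·P(NO)); log Q = -4.916.
E = E° − (0.0592/n) log Q = +0.48 − (0.0592/3)(-4.916) = +0.577 V.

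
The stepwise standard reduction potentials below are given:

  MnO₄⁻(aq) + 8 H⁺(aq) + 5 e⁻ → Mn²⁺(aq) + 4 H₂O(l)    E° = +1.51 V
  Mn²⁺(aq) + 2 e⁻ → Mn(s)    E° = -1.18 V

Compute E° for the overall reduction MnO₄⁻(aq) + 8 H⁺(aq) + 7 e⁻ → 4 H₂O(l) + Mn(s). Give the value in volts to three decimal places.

Standard free energies of sequential steps add: ΔG°₃ = ΔG°₁ + ΔG°₂, so n₃E°₃ = n₁E°₁ + n₂E°₂.
E°₃ = (5×+1.51 + 2×-1.18) / 7 = (+5.190) / 7 = +0.741 V.

+0.741 V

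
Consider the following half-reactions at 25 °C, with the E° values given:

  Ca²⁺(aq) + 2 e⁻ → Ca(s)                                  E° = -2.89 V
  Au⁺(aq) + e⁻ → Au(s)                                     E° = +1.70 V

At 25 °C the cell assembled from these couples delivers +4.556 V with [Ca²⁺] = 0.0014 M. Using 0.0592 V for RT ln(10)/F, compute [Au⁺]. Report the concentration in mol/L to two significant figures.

0.0100 M

Au⁺/Au is the cathode, Ca²⁺/Ca the anode: E°cell = +4.59 V, n = 2.
Overall reaction: 2 Au⁺(aq) + Ca(s) → 2 Au(s) + Ca²⁺(aq); Q = [Ca²⁺]^1/[Au⁺]^2.
From E = E° − (0.0592/n) log Q: log Q = (E° − E)·n/0.0592 = (+4.59 − (+4.556))·2/0.0592 = 1.1486.
So 2·log[Au⁺] = 1·log(0.0014) − log Q = -2.8539 − (1.1486) = -4.0025; log[Au⁺] = -4.0025 / 2 = -2.0013; [Au⁺] = 10^(-2.0013) ≈ 0.0100 M.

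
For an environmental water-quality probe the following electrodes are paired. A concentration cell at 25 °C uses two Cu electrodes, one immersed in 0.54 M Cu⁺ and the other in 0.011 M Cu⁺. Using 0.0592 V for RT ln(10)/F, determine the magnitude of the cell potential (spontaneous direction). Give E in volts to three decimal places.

For a concentration cell E°cell = 0. The 0.54 M side is the cathode (reduction is favoured where [Cu⁺] is higher).
With n = 1, E = −(0.0592/1) log([Cu⁺]ₐₙ/[Cu⁺]꜀ₐₜ) = −(0.0592/1) log(0.011/0.54) = −(0.0592/1)(-1.691) = +0.100 V.

+0.100 V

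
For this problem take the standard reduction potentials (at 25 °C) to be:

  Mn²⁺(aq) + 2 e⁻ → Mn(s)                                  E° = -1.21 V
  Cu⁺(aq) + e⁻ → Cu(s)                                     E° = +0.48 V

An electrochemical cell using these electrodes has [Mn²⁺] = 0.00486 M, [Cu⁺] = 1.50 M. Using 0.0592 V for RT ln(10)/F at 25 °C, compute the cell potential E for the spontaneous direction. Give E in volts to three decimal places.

Cu⁺/Cu is the cathode (higher E°), Mn²⁺/Mn the anode: E°cell = +0.48 − (-1.21) = +1.69 V, n = 2.
Overall: 2 Cu⁺(aq) + Mn(s) → 2 Cu(s) + Mn²⁺(aq)
Q = [Mn²⁺] / ([Cu⁺]^2); log Q = -2.666.
E = E° − (0.0592/n) log Q = +1.69 − (0.0592/2)(-2.666) = +1.769 V.

+1.769 V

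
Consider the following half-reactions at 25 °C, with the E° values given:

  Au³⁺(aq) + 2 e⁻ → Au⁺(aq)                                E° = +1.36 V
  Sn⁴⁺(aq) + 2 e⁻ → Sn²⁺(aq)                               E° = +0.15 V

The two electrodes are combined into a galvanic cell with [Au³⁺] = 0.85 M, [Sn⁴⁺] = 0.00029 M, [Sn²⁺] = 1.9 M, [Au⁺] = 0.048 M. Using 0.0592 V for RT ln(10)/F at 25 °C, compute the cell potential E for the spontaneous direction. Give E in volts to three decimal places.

Au³⁺/Au⁺ is the cathode (higher E°), Sn⁴⁺/Sn²⁺ the anode: E°cell = +1.36 − (+0.15) = +1.21 V, n = 2.
Overall: Au³⁺(aq) + Sn²⁺(aq) → Au⁺(aq) + Sn⁴⁺(aq)
Q = [Au⁺]·[Sn⁴⁺] / ([Au³⁺]·[Sn²⁺]); log Q = -5.065.
E = E° − (0.0592/n) log Q = +1.21 − (0.0592/2)(-5.065) = +1.360 V.

+1.360 V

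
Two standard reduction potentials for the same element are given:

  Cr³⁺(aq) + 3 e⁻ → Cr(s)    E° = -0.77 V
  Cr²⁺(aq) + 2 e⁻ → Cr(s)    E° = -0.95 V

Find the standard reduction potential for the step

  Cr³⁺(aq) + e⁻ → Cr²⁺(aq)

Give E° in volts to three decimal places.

-0.410 V

Sequential free energies add, so n₃E°₃ = n₁E°₁ + n₂E°₂.
With n₃ = 3, and the known step contributing 2×(-0.95) V, the unknown satisfies 1·E° = 3×(-0.77) − 2×(-0.95) = -0.410.
E° = -0.410 / 1 = -0.410 V.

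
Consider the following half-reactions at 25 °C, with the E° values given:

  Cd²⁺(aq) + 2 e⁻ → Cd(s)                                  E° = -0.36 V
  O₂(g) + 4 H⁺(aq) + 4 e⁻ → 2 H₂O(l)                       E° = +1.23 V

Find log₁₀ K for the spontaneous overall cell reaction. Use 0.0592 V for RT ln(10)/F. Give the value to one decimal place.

Cathode: O₂/H₂O; anode: Cd²⁺/Cd. E°cell = +1.59 V, n = 4.
log K = nE°cell / 0.0592 = (4)(+1.59) / 0.0592 = 107.4.

107.4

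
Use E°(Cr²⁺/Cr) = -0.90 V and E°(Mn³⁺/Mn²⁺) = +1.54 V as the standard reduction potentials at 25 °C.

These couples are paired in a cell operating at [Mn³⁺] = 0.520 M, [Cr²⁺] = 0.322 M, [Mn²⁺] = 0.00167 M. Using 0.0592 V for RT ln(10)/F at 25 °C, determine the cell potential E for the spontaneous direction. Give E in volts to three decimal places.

Mn³⁺/Mn²⁺ is the cathode (higher E°), Cr²⁺/Cr the anode: E°cell = +1.54 − (-0.90) = +2.44 V, n = 2.
Overall: 2 Mn³⁺(aq) + Cr(s) → 2 Mn²⁺(aq) + Cr²⁺(aq)
Q = [Mn²⁺]^2·[Cr²⁺] / ([Mn³⁺]^2); log Q = -5.479.
E = E° − (0.0592/n) log Q = +2.44 − (0.0592/2)(-5.479) = +2.602 V.

+2.602 V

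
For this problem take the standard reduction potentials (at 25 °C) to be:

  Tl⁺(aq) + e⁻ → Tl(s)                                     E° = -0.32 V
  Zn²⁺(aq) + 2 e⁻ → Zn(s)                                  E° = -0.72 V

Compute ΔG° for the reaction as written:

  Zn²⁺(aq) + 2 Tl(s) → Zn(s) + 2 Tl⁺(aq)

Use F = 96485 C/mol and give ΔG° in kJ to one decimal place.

+77.2 kJ

As written, Zn²⁺/Zn is reduced (cathode) and Tl⁺/Tl is oxidised (anode), so E°cell = (-0.72) − (-0.32) = -0.40 V.
Balancing electrons gives n = 2.
ΔG° = −nFE° = −(2)(96485)(-0.40) = 77,188 J = +77.2 kJ.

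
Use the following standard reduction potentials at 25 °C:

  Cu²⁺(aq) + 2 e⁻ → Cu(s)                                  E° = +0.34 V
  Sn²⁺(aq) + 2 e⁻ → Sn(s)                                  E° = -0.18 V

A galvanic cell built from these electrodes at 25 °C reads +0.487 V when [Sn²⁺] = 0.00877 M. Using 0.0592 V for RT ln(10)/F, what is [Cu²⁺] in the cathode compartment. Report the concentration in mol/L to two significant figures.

Cu²⁺/Cu is the cathode, Sn²⁺/Sn the anode: E°cell = +0.52 V, n = 2.
Overall reaction: Cu²⁺(aq) + Sn(s) → Cu(s) + Sn²⁺(aq); Q = [Sn²⁺]^1/[Cu²⁺]^1.
From E = E° − (0.0592/n) log Q: log Q = (E° − E)·n/0.0592 = (+0.52 − (+0.487))·2/0.0592 = 1.1149.
So 1·log[Cu²⁺] = 1·log(0.00877) − log Q = -2.0570 − (1.1149) = -3.1719; [Cu²⁺] = 10^(-3.1719) ≈ 0.00067 M.

0.00067 M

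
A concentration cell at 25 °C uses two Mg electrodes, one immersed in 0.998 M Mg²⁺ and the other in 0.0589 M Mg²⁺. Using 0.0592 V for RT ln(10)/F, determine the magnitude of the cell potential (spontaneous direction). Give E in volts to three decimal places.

For a concentration cell E°cell = 0. The 0.998 M side is the cathode (reduction is favoured where [Mg²⁺] is higher).
With n = 2, E = −(0.0592/2) log([Mg²⁺]ₐₙ/[Mg²⁺]꜀ₐₜ) = −(0.0592/2) log(0.0589/0.998) = −(0.0592/2)(-1.229) = +0.036 V.

+0.036 V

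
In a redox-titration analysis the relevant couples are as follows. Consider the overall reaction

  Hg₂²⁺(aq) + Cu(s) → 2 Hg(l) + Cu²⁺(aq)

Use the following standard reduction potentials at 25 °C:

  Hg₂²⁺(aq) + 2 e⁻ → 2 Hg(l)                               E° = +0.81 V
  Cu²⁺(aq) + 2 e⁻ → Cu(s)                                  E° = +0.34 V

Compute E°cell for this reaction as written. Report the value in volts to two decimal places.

+0.47 V

The Hg₂²⁺/Hg couple has the higher reduction potential, so it is the cathode; Cu²⁺/Cu is oxidised at the anode.
E°cell = E°(cathode) − E°(anode) = (+0.81) − (+0.34) = +0.47 V.
Since E°cell > 0, the reaction is spontaneous under standard conditions.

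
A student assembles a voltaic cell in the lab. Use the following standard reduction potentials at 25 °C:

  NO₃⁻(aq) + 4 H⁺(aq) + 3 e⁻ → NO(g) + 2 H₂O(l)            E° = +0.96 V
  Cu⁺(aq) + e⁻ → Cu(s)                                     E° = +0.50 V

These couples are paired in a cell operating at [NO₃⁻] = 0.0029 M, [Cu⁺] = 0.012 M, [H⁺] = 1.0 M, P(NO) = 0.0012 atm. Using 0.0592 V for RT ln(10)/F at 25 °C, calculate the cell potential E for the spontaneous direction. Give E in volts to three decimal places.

NO₃⁻/NO is the cathode (higher E°), Cu⁺/Cu the anode: E°cell = +0.96 − (+0.50) = +0.46 V, n = 3.
Overall: NO₃⁻(aq) + 4 H⁺(aq) + 3 Cu(s) → NO(g) + 2 H₂O(l) + 3 Cu⁺(aq)
Q = P(NO)·[Cu⁺]^3 / ([NO₃⁻]·[H⁺]^4); log Q = -6.146.
E = E° − (0.0592/n) log Q = +0.46 − (0.0592/3)(-6.146) = +0.581 V.

+0.581 V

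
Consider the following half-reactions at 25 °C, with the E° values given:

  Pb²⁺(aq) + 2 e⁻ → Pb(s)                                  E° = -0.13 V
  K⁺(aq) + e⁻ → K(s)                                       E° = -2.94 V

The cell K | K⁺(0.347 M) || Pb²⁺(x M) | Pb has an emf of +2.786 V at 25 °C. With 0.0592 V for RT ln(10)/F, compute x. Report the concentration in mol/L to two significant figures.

0.019 M

Pb²⁺/Pb is the cathode, K⁺/K the anode: E°cell = +2.81 V, n = 2.
Overall reaction: Pb²⁺(aq) + 2 K(s) → Pb(s) + 2 K⁺(aq); Q = [K⁺]^2/[Pb²⁺]^1.
From E = E° − (0.0592/n) log Q: log Q = (E° − E)·n/0.0592 = (+2.81 − (+2.786))·2/0.0592 = 0.8108.
So 1·log[Pb²⁺] = 2·log(0.347) − log Q = -0.9193 − (0.8108) = -1.7301; [Pb²⁺] = 10^(-1.7301) ≈ 0.019 M.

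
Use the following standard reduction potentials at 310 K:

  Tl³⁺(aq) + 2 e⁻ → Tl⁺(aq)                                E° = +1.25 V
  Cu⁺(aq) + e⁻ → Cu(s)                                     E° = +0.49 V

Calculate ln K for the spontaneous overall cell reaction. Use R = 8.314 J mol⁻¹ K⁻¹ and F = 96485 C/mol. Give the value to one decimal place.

Cathode: Tl³⁺/Tl⁺; anode: Cu⁺/Cu. E°cell = (+1.25) − (+0.49) = +0.76 V, with n = 2.
ΔG° = −nFE° = −RT ln K, so ln K = nFE°/(RT) = (2)(96485)(+0.76) / ((8.314)(310)) = 56.903.

56.9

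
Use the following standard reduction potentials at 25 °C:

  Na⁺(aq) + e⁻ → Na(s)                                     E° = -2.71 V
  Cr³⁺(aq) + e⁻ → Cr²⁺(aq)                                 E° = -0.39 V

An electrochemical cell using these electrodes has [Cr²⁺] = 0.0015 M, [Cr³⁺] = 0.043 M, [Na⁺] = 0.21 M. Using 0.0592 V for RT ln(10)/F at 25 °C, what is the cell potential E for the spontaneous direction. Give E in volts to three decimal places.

+2.446 V

Cr³⁺/Cr²⁺ is the cathode (higher E°), Na⁺/Na the anode: E°cell = -0.39 − (-2.71) = +2.32 V, n = 1.
Overall: Cr³⁺(aq) + Na(s) → Cr²⁺(aq) + Na⁺(aq)
Q = [Cr²⁺]·[Na⁺] / ([Cr³⁺]); log Q = -2.135.
E = E° − (0.0592/n) log Q = +2.32 − (0.0592/1)(-2.135) = +2.446 V.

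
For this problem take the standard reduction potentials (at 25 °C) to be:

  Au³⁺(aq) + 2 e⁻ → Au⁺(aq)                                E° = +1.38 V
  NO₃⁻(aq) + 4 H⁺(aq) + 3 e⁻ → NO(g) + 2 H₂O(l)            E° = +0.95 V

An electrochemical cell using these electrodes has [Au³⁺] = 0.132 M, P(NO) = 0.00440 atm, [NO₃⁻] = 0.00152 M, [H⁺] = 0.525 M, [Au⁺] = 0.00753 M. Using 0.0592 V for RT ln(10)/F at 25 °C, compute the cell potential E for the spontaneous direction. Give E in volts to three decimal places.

Au³⁺/Au⁺ is the cathode (higher E°), NO₃⁻/NO the anode: E°cell = +1.38 − (+0.95) = +0.43 V, n = 6.
Overall: 3 Au³⁺(aq) + 2 NO(g) + 4 H₂O(l) → 3 Au⁺(aq) + 2 NO₃⁻(aq) + 8 H⁺(aq)
Q = [Au⁺]^3·[NO₃⁻]^2·[H⁺]^8 / ([Au³⁺]^3·P(NO)^2); log Q = -6.893.
E = E° − (0.0592/n) log Q = +0.43 − (0.0592/6)(-6.893) = +0.498 V.

+0.498 V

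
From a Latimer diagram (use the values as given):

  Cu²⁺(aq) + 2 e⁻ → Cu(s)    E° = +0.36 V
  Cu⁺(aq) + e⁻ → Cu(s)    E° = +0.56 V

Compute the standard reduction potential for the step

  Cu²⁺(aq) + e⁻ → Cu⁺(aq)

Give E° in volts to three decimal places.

Sequential free energies add, so n₃E°₃ = n₁E°₁ + n₂E°₂.
With n₃ = 2, and the known step contributing 1×(+0.56) V, the unknown satisfies 1·E° = 2×(+0.36) − 1×(+0.56) = +0.160.
E° = +0.160 / 1 = +0.160 V.

+0.160 V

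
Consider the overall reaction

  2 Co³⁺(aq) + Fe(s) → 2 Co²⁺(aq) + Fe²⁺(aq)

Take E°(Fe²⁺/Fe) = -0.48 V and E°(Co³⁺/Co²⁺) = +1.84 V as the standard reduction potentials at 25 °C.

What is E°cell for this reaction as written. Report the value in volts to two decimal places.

The Co³⁺/Co²⁺ couple has the higher reduction potential, so it is the cathode; Fe²⁺/Fe is oxidised at the anode.
E°cell = E°(cathode) − E°(anode) = (+1.84) − (-0.48) = +2.32 V.

+2.32 V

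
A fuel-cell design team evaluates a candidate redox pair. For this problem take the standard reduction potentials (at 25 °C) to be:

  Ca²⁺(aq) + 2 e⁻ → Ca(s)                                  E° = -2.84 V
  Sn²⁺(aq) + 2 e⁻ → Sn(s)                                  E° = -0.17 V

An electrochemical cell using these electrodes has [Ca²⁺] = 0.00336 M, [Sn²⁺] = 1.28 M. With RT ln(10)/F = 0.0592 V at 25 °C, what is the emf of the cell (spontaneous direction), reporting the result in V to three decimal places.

Sn²⁺/Sn is the cathode (higher E°), Ca²⁺/Ca the anode: E°cell = -0.17 − (-2.84) = +2.67 V, n = 2.
Overall: Sn²⁺(aq) + Ca(s) → Sn(s) + Ca²⁺(aq)
Q = [Ca²⁺] / ([Sn²⁺]); log Q = -2.581.
E = E° − (0.0592/n) log Q = +2.67 − (0.0592/2)(-2.581) = +2.746 V.

+2.746 V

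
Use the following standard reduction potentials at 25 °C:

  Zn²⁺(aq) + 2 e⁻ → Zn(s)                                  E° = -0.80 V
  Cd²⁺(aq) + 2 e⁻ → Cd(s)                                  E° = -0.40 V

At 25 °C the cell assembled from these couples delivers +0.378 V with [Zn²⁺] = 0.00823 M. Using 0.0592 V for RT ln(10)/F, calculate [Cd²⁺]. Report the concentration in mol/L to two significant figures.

0.0015 M

Cd²⁺/Cd is the cathode, Zn²⁺/Zn the anode: E°cell = +0.40 V, n = 2.
Overall reaction: Cd²⁺(aq) + Zn(s) → Cd(s) + Zn²⁺(aq); Q = [Zn²⁺]^1/[Cd²⁺]^1.
From E = E° − (0.0592/n) log Q: log Q = (E° − E)·n/0.0592 = (+0.40 − (+0.378))·2/0.0592 = 0.7432.
So 1·log[Cd²⁺] = 1·log(0.00823) − log Q = -2.0846 − (0.7432) = -2.8278; [Cd²⁺] = 10^(-2.8278) ≈ 0.0015 M.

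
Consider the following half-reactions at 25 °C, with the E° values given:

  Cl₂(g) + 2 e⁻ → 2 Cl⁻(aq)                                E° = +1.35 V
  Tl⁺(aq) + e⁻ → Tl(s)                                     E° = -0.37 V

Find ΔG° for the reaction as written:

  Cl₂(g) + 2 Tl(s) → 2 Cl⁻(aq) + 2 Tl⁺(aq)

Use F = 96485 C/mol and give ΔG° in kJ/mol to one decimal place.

-331.9 kJ/mol

As written, Cl₂/Cl⁻ is reduced (cathode) and Tl⁺/Tl is oxidised (anode), so E°cell = (+1.35) − (-0.37) = +1.72 V.
Balancing electrons gives n = 2.
ΔG° = −nFE° = −(2)(96485)(+1.72) = -331,908 J = -331.9 kJ/mol.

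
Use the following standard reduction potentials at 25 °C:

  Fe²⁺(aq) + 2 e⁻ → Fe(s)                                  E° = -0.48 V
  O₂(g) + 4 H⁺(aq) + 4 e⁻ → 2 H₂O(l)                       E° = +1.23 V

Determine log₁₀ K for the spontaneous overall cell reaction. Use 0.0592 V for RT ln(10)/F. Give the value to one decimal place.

115.5

Cathode: O₂/H₂O; anode: Fe²⁺/Fe. E°cell = +1.71 V, n = 4.
log K = nE°cell / 0.0592 = (4)(+1.71) / 0.0592 = 115.5.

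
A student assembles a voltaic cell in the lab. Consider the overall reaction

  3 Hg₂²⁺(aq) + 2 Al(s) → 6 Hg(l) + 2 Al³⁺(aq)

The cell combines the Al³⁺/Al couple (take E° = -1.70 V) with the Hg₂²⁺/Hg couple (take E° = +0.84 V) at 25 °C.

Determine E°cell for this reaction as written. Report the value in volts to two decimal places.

The Hg₂²⁺/Hg couple has the higher reduction potential, so it is the cathode; Al³⁺/Al is oxidised at the anode.
E°cell = E°(cathode) − E°(anode) = (+0.84) − (-1.70) = +2.54 V.

+2.54 V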